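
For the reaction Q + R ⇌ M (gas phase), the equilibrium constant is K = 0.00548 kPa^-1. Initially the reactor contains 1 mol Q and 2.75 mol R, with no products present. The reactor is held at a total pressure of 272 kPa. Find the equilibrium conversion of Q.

Let X = conversion of Q (basis 1 mol Q); extent of reaction ξ = X.
Mole table: n_Q = 1 − X; n_R = 2.75 − X; n_M = X.
Total moles n_T = 3.75 − X.
With p_i = (n_i/n_T)P, K = p_M / (p_Q p_R).
Substituting and setting equal to 0.00548 kPa^-1 gives a polynomial in X; the root in (0,1) is X = 0.508.

X = 0.508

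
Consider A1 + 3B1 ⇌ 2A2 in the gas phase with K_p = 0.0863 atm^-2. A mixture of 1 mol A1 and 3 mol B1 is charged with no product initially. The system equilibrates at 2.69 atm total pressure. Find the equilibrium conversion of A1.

X = 0.298

Let X = conversion of A1 (basis 1 mol A1); extent of reaction ξ = X.
Mole table: n_A1 = 1 − X; n_B1 = 3 − 3X; n_A2 = 2X.
Summing: n_T = 4 − 2X.
With p_i = (n_i/n_T)P, K_p = p_A2^2 / (p_A1 p_B1^3).
Setting this equal to 0.0863 atm^-2 and taking the physical root (0 < X < 1) gives X = 0.298.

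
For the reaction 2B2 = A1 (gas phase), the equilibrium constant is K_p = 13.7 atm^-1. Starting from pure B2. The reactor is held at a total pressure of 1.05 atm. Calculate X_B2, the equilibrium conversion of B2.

Let X = conversion of B2 (basis 1 mol B2); extent of reaction ξ = 0.5X.
Mole table: n_B2 = 1 − X; n_A1 = 0.5X.
Total moles n_T = 1 − 0.5X.
Mole fractions y_i = n_i/n_T; K_p = p_A1 / (p_B2^2) with p_i = y_i·P.
Equating to 13.7 atm^-1 and solving on 0 < X < 1: X = 0.869.

X = 0.869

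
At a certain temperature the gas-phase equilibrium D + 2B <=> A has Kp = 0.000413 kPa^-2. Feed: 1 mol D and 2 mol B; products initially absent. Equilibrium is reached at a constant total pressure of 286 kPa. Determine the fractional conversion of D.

X = 0.770

Take 1 mol D as basis and let X be its fractional conversion, so ξ = X.
At extent ξ: n_D = 1 − X; n_B = 2 − 2X; n_A = X.
Total moles n_T = 3 − 2X.
Mole fractions y_i = n_i/n_T; Kp = p_A / (p_D p_B^2) with p_i = y_i·P.
Substituting and setting equal to 0.000413 kPa^-2 gives a polynomial in X; the root in (0,1) is X = 0.770.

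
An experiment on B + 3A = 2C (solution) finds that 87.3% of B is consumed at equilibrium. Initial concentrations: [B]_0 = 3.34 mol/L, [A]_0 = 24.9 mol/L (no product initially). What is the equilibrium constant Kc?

Let X = conversion of B.
Concentrations: [B] = 3.34 − 3.34X; [A] = 24.9 − 10X; [C] = 6.68X.
At X = 0.873: [B] = 0.424, [A] = 16.2, [C] = 5.83.
Kc = [C]^2 / ([B] [A]^3) = 0.019 (mol/L)^-2.

Kc = 0.019 (mol/L)^-2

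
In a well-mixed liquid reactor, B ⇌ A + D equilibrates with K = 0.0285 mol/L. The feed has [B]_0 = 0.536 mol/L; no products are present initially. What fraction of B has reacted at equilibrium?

X = 0.206

Let X = conversion of B; extent ξ = 0.536·X mol/L.
Concentrations: [B] = 0.536 − 0.536X; [A] = 0.536X; [D] = 0.536X.
K = [A] [D] / ([B]).
Equating to 0.0285 mol/L: the physical root is X = 0.206.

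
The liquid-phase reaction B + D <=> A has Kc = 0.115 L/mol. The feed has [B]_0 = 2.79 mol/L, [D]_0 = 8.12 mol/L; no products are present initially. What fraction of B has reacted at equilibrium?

X = 0.442

Let X = conversion of B; extent ξ = 2.79·X mol/L.
Concentrations: [B] = 2.79 − 2.79X; [D] = 8.12 − 2.79X; [A] = 2.79X.
Kc = [A] / ([B] [D]).
Setting equal to 0.115 and solving for X on (0,1) gives X = 0.442.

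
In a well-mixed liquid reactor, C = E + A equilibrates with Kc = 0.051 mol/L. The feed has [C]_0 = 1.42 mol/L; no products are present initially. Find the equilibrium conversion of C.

X = 0.172

Let X = conversion of C; extent ξ = 1.42·X mol/L.
Concentrations: [C] = 1.42 − 1.42X; [E] = 1.42X; [A] = 1.42X.
Kc = [E] [A] / ([C]).
Solving Kc = 0.051 for X ∈ (0,1): X = 0.172.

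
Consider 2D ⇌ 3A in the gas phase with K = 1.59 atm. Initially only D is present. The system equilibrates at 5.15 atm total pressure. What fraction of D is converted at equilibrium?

Take 1 mol D as basis and let X be its fractional conversion, so ξ = 0.5X.
Mole table: n_D = 1 − X; n_A = 1.5X.
Total moles n_T = 1 + 0.5X.
With p_i = (n_i/n_T)P, K = p_A^3 / (p_D^2).
Substituting and setting equal to 1.59 atm gives a polynomial in X; the root in (0,1) is X = 0.355.

X = 0.355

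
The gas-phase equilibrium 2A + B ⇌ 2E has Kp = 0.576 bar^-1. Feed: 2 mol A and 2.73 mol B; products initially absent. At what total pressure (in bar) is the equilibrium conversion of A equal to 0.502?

P = 3.35 bar

Take 2 mol A as basis and let X be its fractional conversion, so ξ = X.
At extent ξ: n_A = 2 − 2X; n_B = 2.73 − X; n_E = 2X.
Total moles n_T = 4.73 − X.
Kp = p_E^2 / (p_A^2 p_B) with p_i = (n_i/n_T)·P.
At X = 0.502: the mole-fraction product g(X) = Π y_i^ν_i = 1.928. Since Kp = g(X)·P^{-1}, P = (g/Kp)^(1/1) = (1.928/0.576)^(1/1) = 3.35 bar.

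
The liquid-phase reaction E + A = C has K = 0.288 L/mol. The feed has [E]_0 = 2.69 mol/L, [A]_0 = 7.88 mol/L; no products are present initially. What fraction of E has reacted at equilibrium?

Let X = conversion of E; extent ξ = 2.69·X mol/L.
Concentrations: [E] = 2.69 − 2.69X; [A] = 7.88 − 2.69X; [C] = 2.69X.
K = [C] / ([E] [A]).
Setting equal to 0.288 and solving for X on (0,1) gives X = 0.640.

X = 0.640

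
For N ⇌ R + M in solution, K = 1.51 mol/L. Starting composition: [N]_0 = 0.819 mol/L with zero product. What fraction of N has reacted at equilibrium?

Let X = conversion of N; extent ξ = 0.819·X mol/L.
Concentrations: [N] = 0.819 − 0.819X; [R] = 0.819X; [M] = 0.819X.
K = [R] [M] / ([N]).
Setting equal to 1.51 and solving for X on (0,1) gives X = 0.719.

X = 0.719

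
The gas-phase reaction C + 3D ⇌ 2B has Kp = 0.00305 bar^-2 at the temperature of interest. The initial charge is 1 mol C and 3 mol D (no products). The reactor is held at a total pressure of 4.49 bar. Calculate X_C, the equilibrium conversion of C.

Let X = conversion of C (basis 1 mol C); extent of reaction ξ = X.
Moles: n_C = 1 − X; n_D = 3 − 3X; n_B = 2X.
Total moles n_T = 4 − 2X.
Mole fractions y_i = n_i/n_T; Kp = p_B^2 / (p_C p_D^3) with p_i = y_i·P.
Setting this equal to 0.00305 bar^-2 and taking the physical root (0 < X < 1) gives X = 0.130.

X = 0.130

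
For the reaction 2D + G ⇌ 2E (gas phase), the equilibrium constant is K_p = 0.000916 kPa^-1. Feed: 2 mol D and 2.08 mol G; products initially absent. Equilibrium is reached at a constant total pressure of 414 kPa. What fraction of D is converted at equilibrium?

X = 0.297

Basis: 2 mol D initially; let X = conversion of D. Extent ξ = X.
Moles: n_D = 2 − 2X; n_G = 2.08 − X; n_E = 2X.
Total moles n_T = 4.08 − X.
Mole fractions y_i = n_i/n_T; K_p = p_E^2 / (p_D^2 p_G) with p_i = y_i·P.
Substituting and setting equal to 0.000916 kPa^-1 gives a polynomial in X; the root in (0,1) is X = 0.297.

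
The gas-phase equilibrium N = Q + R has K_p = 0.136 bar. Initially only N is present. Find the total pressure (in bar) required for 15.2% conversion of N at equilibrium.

P = 5.75 bar

Let X = conversion of N (basis 1 mol N); extent of reaction ξ = X.
Mole table: n_N = 1 − X; n_Q = X; n_R = X.
Summing: n_T = 1 + X.
K_p = p_Q p_R / (p_N) with p_i = (n_i/n_T)·P.
At X = 0.152: the mole-fraction product g(X) = Π y_i^ν_i = 0.02365. Since K_p = g(X)·P^{1}, P = (K_p/g)^(1/1) = (0.136/0.02365)^(1/1) = 5.75 bar.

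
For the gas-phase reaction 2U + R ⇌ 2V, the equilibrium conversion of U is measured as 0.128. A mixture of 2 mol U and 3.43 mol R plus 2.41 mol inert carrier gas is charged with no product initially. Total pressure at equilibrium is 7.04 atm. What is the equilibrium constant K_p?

Take 2 mol U as basis and let X be its fractional conversion, so ξ = X.
Species balance: n_U = 2 − 2X; n_R = 3.43 − X; n_V = 2X; n_I = 2.41 (inert).
Total moles n_T = 7.84 − X.
At X = 0.128: n_U = 1.74, n_R = 3.3, n_V = 0.256, n_T = 7.71.
p_i = (n_i/n_T)·P. K_p = p_V^2 / (p_U^2 p_R) = 0.00715 atm^-1.

K_p = 0.00715 atm^-1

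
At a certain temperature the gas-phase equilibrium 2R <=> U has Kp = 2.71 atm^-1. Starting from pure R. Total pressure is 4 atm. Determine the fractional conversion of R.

Basis: 1 mol R initially; let X = conversion of R. Extent ξ = 0.5X.
Moles: n_R = 1 − X; n_U = 0.5X.
Summing: n_T = 1 − 0.5X.
y_i = n_i/n_T, p_i = y_i·P. Kp = p_U / (p_R^2).
This yields a degree-2 equation in X; solving on (0,1), X = 0.850.

X = 0.850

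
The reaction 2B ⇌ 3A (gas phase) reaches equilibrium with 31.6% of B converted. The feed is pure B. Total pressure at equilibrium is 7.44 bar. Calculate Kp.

Kp = 1.46 bar

Basis: 1 mol B initially; let X = conversion of B. Extent ξ = 0.5X.
Moles: n_B = 1 − X; n_A = 1.5X.
Total moles n_T = 1 + 0.5X.
At X = 0.316: n_B = 0.684, n_A = 0.474, n_T = 1.16.
p_i = (n_i/n_T)·P. Kp = p_A^3 / (p_B^2) = 1.46 bar.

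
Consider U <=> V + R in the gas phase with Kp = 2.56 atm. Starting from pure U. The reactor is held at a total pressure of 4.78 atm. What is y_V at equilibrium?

y_V = 0.371

Basis: 1 mol U initially; let X = conversion of U. Extent ξ = X.
Moles: n_U = 1 − X; n_V = X; n_R = X.
Summing: n_T = 1 + X.
With p_i = (n_i/n_T)P, Kp = p_V p_R / (p_U).
Substituting and setting equal to 2.56 atm gives a polynomial in X; the root in (0,1) is X = 0.591.
Then n_V = 0.591, n_T = 1.59, so y_V = 0.371.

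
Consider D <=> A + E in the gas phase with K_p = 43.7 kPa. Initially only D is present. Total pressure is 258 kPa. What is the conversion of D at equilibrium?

Basis: 1 mol D initially; let X = conversion of D. Extent ξ = X.
Mole table: n_D = 1 − X; n_A = X; n_E = X.
Total moles n_T = 1 + X.
With p_i = (n_i/n_T)P, K_p = p_A p_E / (p_D).
Setting this equal to 43.7 kPa and taking the physical root (0 < X < 1) gives X = 0.381.

X = 0.381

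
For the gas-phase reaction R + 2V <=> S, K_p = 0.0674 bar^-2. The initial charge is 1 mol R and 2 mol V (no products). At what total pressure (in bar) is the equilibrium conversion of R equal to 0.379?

P = 5.43 bar

Let X = conversion of R (basis 1 mol R); extent of reaction ξ = X.
Mole table: n_R = 1 − X; n_V = 2 − 2X; n_S = X.
Summing: n_T = 3 − 2X.
K_p = p_S / (p_R p_V^2) with p_i = (n_i/n_T)·P.
At X = 0.379: the mole-fraction product g(X) = Π y_i^ν_i = 1.989. Since K_p = g(X)·P^{-2}, P = (g/K_p)^(1/2) = (1.989/0.0674)^(1/2) = 5.43 bar.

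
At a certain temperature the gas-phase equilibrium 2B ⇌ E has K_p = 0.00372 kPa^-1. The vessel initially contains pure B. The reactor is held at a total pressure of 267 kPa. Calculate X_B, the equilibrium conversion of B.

X = 0.552

Basis: 1 mol B initially; let X = conversion of B. Extent ξ = 0.5X.
At extent ξ: n_B = 1 − X; n_E = 0.5X.
Summing: n_T = 1 − 0.5X.
With p_i = (n_i/n_T)P, K_p = p_E / (p_B^2).
Setting this equal to 0.00372 kPa^-1 and taking the physical root (0 < X < 1) gives X = 0.552.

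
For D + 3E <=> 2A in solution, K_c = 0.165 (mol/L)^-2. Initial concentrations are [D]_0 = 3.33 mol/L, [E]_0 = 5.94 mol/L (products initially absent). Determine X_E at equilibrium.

X = 0.585

Let X = conversion of E; extent ξ = 5.94X/3 mol/L.
Concentrations: [D] = 3.33 − 1.98X; [E] = 5.94 − 5.94X; [A] = 3.96X.
K_c = [A]^2 / ([D] [E]^3).
Setting equal to 0.165 and solving for X on (0,1) gives X = 0.585.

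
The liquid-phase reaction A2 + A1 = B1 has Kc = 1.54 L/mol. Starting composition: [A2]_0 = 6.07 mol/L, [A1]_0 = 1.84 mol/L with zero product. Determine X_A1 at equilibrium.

X = 0.873

Let X = conversion of A1; extent ξ = 1.84·X mol/L.
Concentrations: [A2] = 6.07 − 1.84X; [A1] = 1.84 − 1.84X; [B1] = 1.84X.
Kc = [B1] / ([A2] [A1]).
Solving Kc = 1.54 for X ∈ (0,1): X = 0.873.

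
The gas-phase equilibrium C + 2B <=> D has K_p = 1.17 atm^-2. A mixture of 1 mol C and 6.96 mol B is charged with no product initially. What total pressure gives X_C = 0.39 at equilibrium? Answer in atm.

Let X = conversion of C (basis 1 mol C); extent of reaction ξ = X.
At extent ξ: n_C = 1 − X; n_B = 6.96 − 2X; n_D = X.
Total moles n_T = 7.96 − 2X.
K_p = p_D / (p_C p_B^2) with p_i = (n_i/n_T)·P.
At X = 0.39: the mole-fraction product g(X) = Π y_i^ν_i = 0.863. Since K_p = g(X)·P^{-2}, P = (g/K_p)^(1/2) = (0.863/1.17)^(1/2) = 0.859 atm.

P = 0.859 atm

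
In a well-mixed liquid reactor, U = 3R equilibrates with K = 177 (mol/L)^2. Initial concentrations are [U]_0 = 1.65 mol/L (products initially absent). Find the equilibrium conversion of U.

Let X = conversion of U; extent ξ = 1.65·X mol/L.
Concentrations: [U] = 1.65 − 1.65X; [R] = 4.95X.
K = [R]^3 / ([U]).
Solving K = 177 for X ∈ (0,1): X = 0.793.

X = 0.793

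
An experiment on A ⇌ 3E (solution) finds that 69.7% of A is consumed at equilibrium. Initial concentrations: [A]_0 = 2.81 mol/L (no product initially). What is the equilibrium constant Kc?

Let X = conversion of A.
Concentrations: [A] = 2.81 − 2.81X; [E] = 8.43X.
At X = 0.697: [A] = 0.851, [E] = 5.88.
Kc = [E]^3 / ([A]) = 238 (mol/L)^2.

Kc = 238 (mol/L)^2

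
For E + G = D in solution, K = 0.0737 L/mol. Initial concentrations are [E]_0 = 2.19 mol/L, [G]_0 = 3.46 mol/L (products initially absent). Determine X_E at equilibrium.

X = 0.184

Let X = conversion of E; extent ξ = 2.19·X mol/L.
Concentrations: [E] = 2.19 − 2.19X; [G] = 3.46 − 2.19X; [D] = 2.19X.
K = [D] / ([E] [G]).
This equals 0.0737 at X = 0.184 (the root in 0 < X < 1).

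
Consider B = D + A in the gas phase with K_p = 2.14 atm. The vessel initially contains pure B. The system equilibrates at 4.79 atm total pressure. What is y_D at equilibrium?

Basis: 1 mol B initially; let X = conversion of B. Extent ξ = X.
Moles: n_B = 1 − X; n_D = X; n_A = X.
Summing: n_T = 1 + X.
y_i = n_i/n_T, p_i = y_i·P. K_p = p_D p_A / (p_B).
Setting this equal to 2.14 atm and taking the physical root (0 < X < 1) gives X = 0.556.
Then n_D = 0.556, n_T = 1.56, so y_D = 0.357.

y_D = 0.357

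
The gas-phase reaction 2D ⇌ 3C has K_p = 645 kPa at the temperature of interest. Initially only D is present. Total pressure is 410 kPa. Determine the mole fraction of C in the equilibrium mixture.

y_C = 0.615

Let X = conversion of D (basis 1 mol D); extent of reaction ξ = 0.5X.
Species balance: n_D = 1 − X; n_C = 1.5X.
Total moles n_T = 1 + 0.5X.
Mole fractions y_i = n_i/n_T; K_p = p_C^3 / (p_D^2) with p_i = y_i·P.
This yields a degree-3 equation in X; solving on (0,1), X = 0.516.
Then n_C = 0.774, n_T = 1.26, so y_C = 0.615.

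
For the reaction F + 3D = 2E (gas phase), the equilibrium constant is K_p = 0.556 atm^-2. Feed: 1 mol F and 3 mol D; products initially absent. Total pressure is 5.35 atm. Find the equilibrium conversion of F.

X = 0.598

Take 1 mol F as basis and let X be its fractional conversion, so ξ = X.
Moles: n_F = 1 − X; n_D = 3 − 3X; n_E = 2X.
Summing: n_T = 4 − 2X.
y_i = n_i/n_T, p_i = y_i·P. K_p = p_E^2 / (p_F p_D^3).
Setting this equal to 0.556 atm^-2 and taking the physical root (0 < X < 1) gives X = 0.598.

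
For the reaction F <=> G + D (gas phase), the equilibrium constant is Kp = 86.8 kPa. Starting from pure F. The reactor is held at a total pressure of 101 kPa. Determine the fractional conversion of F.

X = 0.680

Let X = conversion of F (basis 1 mol F); extent of reaction ξ = X.
Species balance: n_F = 1 − X; n_G = X; n_D = X.
Summing: n_T = 1 + X.
Mole fractions y_i = n_i/n_T; Kp = p_G p_D / (p_F) with p_i = y_i·P.
Setting this equal to 86.8 kPa and taking the physical root (0 < X < 1) gives X = 0.680.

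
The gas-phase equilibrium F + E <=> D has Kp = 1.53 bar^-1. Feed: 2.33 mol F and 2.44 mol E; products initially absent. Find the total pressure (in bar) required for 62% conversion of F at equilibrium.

P = 3.56 bar

Let X = conversion of F (basis 2.33 mol F); extent of reaction ξ = 2.33X.
Mole table: n_F = 2.33 − 2.33X; n_E = 2.44 − 2.33X; n_D = 2.33X.
Total moles n_T = 4.77 − 2.33X.
Kp = p_D / (p_F p_E) with p_i = (n_i/n_T)·P.
At X = 0.62: the mole-fraction product g(X) = Π y_i^ν_i = 5.451. Since Kp = g(X)·P^{-1}, P = (g/Kp)^(1/1) = (5.451/1.53)^(1/1) = 3.56 bar.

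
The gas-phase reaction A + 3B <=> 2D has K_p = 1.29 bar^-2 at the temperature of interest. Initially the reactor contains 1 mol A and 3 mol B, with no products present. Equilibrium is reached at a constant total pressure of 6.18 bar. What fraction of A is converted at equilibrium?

Let X = conversion of A (basis 1 mol A); extent of reaction ξ = X.
Moles: n_A = 1 − X; n_B = 3 − 3X; n_D = 2X.
Summing: n_T = 4 − 2X.
With p_i = (n_i/n_T)P, K_p = p_D^2 / (p_A p_B^3).
Equating to 1.29 bar^-2 and solving on 0 < X < 1: X = 0.686.

X = 0.686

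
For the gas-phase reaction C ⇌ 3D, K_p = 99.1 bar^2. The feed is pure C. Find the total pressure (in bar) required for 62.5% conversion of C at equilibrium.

P = 5.34 bar

Take 1 mol C as basis and let X be its fractional conversion, so ξ = X.
Mole table: n_C = 1 − X; n_D = 3X.
Summing: n_T = 1 + 2X.
K_p = p_D^3 / (p_C) with p_i = (n_i/n_T)·P.
At X = 0.625: the mole-fraction product g(X) = Π y_i^ν_i = 3.472. Since K_p = g(X)·P^{2}, P = (K_p/g)^(1/2) = (99.1/3.472)^(1/2) = 5.34 bar.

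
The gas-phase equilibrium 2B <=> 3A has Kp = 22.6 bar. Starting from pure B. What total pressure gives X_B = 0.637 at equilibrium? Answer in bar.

P = 4.5 bar

Let X = conversion of B (basis 1 mol B); extent of reaction ξ = 0.5X.
At extent ξ: n_B = 1 − X; n_A = 1.5X.
Total moles n_T = 1 + 0.5X.
Kp = p_A^3 / (p_B^2) with p_i = (n_i/n_T)·P.
At X = 0.637: the mole-fraction product g(X) = Π y_i^ν_i = 5.021. Since Kp = g(X)·P^{1}, P = (Kp/g)^(1/1) = (22.6/5.021)^(1/1) = 4.5 bar.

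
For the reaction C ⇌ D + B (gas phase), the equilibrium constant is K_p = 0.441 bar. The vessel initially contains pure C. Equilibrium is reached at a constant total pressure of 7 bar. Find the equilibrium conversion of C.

X = 0.243

Take 1 mol C as basis and let X be its fractional conversion, so ξ = X.
At extent ξ: n_C = 1 − X; n_D = X; n_B = X.
Total moles n_T = 1 + X.
y_i = n_i/n_T, p_i = y_i·P. K_p = p_D p_B / (p_C).
Equating to 0.441 bar and solving on 0 < X < 1: X = 0.243.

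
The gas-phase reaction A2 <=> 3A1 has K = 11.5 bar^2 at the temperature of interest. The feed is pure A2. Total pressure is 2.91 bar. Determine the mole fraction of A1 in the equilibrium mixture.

y_A1 = 0.722

Basis: 1 mol A2 initially; let X = conversion of A2. Extent ξ = X.
Species balance: n_A2 = 1 − X; n_A1 = 3X.
Total moles n_T = 1 + 2X.
y_i = n_i/n_T, p_i = y_i·P. K = p_A1^3 / (p_A2).
Substituting and setting equal to 11.5 bar^2 gives a polynomial in X; the root in (0,1) is X = 0.465.
Then n_A1 = 1.39, n_T = 1.93, so y_A1 = 0.722.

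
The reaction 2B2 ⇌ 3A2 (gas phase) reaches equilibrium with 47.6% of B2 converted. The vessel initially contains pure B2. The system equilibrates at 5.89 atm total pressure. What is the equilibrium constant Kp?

Kp = 6.31 atm

Basis: 1 mol B2 initially; let X = conversion of B2. Extent ξ = 0.5X.
Moles: n_B2 = 1 − X; n_A2 = 1.5X.
Summing: n_T = 1 + 0.5X.
At X = 0.476: n_B2 = 0.524, n_A2 = 0.714, n_T = 1.24.
p_i = (n_i/n_T)·P. Kp = p_A2^3 / (p_B2^2) = 6.31 atm.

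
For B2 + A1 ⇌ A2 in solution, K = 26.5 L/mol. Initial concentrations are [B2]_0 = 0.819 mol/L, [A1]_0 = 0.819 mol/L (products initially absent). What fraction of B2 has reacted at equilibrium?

Let X = conversion of B2; extent ξ = 0.819·X mol/L.
Concentrations: [B2] = 0.819 − 0.819X; [A1] = 0.819 − 0.819X; [A2] = 0.819X.
K = [A2] / ([B2] [A1]).
Setting equal to 26.5 and solving for X on (0,1) gives X = 0.807.

X = 0.807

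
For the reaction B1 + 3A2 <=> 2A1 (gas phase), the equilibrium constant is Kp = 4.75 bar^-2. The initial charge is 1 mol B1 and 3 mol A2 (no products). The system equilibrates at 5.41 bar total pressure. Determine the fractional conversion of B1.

X = 0.752

Take 1 mol B1 as basis and let X be its fractional conversion, so ξ = X.
Moles: n_B1 = 1 − X; n_A2 = 3 − 3X; n_A1 = 2X.
n_T = Σnᵢ = 4 − 2X.
With p_i = (n_i/n_T)P, Kp = p_A1^2 / (p_B1 p_A2^3).
Substituting and setting equal to 4.75 bar^-2 gives a polynomial in X; the root in (0,1) is X = 0.752.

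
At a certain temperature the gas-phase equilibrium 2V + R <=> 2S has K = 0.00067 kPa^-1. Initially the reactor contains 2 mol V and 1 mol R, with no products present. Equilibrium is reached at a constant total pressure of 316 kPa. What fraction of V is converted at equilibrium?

X = 0.198

Take 2 mol V as basis and let X be its fractional conversion, so ξ = X.
Moles: n_V = 2 − 2X; n_R = 1 − X; n_S = 2X.
Total moles n_T = 3 − X.
Mole fractions y_i = n_i/n_T; K = p_S^2 / (p_V^2 p_R) with p_i = y_i·P.
Equating to 0.00067 kPa^-1 and solving on 0 < X < 1: X = 0.198.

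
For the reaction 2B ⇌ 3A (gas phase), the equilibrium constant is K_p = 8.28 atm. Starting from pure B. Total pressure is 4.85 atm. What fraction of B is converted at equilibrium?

Take 1 mol B as basis and let X be its fractional conversion, so ξ = 0.5X.
At extent ξ: n_B = 1 − X; n_A = 1.5X.
Summing: n_T = 1 + 0.5X.
With p_i = (n_i/n_T)P, K_p = p_A^3 / (p_B^2).
Equating to 8.28 atm and solving on 0 < X < 1: X = 0.525.

X = 0.525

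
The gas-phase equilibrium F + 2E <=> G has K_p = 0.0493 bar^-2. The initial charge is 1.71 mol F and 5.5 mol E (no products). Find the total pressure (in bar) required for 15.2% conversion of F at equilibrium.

P = 2.56 bar

Take 1.71 mol F as basis and let X be its fractional conversion, so ξ = 1.71X.
Species balance: n_F = 1.71 − 1.71X; n_E = 5.5 − 3.42X; n_G = 1.71X.
Summing: n_T = 7.21 − 3.42X.
K_p = p_G / (p_F p_E^2) with p_i = (n_i/n_T)·P.
At X = 0.152: the mole-fraction product g(X) = Π y_i^ν_i = 0.3235. Since K_p = g(X)·P^{-2}, P = (g/K_p)^(1/2) = (0.3235/0.0493)^(1/2) = 2.56 bar.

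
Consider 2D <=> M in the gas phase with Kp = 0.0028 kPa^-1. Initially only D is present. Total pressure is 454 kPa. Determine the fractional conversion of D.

X = 0.595

Take 1 mol D as basis and let X be its fractional conversion, so ξ = 0.5X.
Moles: n_D = 1 − X; n_M = 0.5X.
n_T = Σnᵢ = 1 − 0.5X.
y_i = n_i/n_T, p_i = y_i·P. Kp = p_M / (p_D^2).
This yields a degree-2 equation in X; solving on (0,1), X = 0.595.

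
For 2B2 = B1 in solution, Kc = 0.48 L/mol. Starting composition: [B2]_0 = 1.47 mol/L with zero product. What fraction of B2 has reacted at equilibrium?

X = 0.441

Let X = conversion of B2; extent ξ = 1.47X/2 mol/L.
Concentrations: [B2] = 1.47 − 1.47X; [B1] = 0.735X.
Kc = [B1] / ([B2]^2).
This equals 0.48 at X = 0.441 (the root in 0 < X < 1).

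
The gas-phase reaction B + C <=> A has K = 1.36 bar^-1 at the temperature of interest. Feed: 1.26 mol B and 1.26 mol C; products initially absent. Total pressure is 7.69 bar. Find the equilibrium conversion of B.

X = 0.705

Basis: 1.26 mol B initially; let X = conversion of B. Extent ξ = 1.26X.
Species balance: n_B = 1.26 − 1.26X; n_C = 1.26 − 1.26X; n_A = 1.26X.
n_T = Σnᵢ = 2.52 − 1.26X.
Mole fractions y_i = n_i/n_T; K = p_A / (p_B p_C) with p_i = y_i·P.
This yields a degree-2 equation in X; solving on (0,1), X = 0.705.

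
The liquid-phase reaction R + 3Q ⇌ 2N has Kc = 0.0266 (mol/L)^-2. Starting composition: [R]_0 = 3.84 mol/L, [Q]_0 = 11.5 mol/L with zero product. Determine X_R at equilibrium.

X = 0.464

Let X = conversion of R; extent ξ = 3.84·X mol/L.
Concentrations: [R] = 3.84 − 3.84X; [Q] = 11.5 − 11.5X; [N] = 7.68X.
Kc = [N]^2 / ([R] [Q]^3).
Solving Kc = 0.0266 for X ∈ (0,1): X = 0.464.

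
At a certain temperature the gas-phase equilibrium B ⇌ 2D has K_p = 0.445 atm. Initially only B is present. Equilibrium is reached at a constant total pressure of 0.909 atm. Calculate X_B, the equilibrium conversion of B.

X = 0.330

Take 1 mol B as basis and let X be its fractional conversion, so ξ = X.
Moles: n_B = 1 − X; n_D = 2X.
n_T = Σnᵢ = 1 + X.
With p_i = (n_i/n_T)P, K_p = p_D^2 / (p_B).
This yields a degree-2 equation in X; solving on (0,1), X = 0.330.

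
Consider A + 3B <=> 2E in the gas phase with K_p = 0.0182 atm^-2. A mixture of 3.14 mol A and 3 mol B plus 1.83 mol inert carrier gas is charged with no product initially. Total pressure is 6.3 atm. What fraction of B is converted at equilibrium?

Basis: 3 mol B initially; let X = conversion of B. Extent ξ = X.
Mole table: n_A = 3.14 − X; n_B = 3 − 3X; n_E = 2X; n_I = 1.83 (inert).
n_T = Σnᵢ = 7.97 − 2X.
With p_i = (n_i/n_T)P, K_p = p_E^2 / (p_A p_B^3).
Setting this equal to 0.0182 atm^-2 and taking the physical root (0 < X < 1) gives X = 0.297.

X = 0.297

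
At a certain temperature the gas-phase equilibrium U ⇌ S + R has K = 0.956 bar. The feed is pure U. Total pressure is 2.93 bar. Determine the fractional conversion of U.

Basis: 1 mol U initially; let X = conversion of U. Extent ξ = X.
Species balance: n_U = 1 − X; n_S = X; n_R = X.
n_T = Σnᵢ = 1 + X.
y_i = n_i/n_T, p_i = y_i·P. K = p_S p_R / (p_U).
Substituting and setting equal to 0.956 bar gives a polynomial in X; the root in (0,1) is X = 0.496.

X = 0.496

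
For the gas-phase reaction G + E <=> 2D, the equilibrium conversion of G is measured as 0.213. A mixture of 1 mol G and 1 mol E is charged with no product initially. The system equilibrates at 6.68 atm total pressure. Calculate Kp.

Kp = 0.293

Let X = conversion of G (basis 1 mol G); extent of reaction ξ = X.
Species balance: n_G = 1 − X; n_E = 1 − X; n_D = 2X.
Total moles n_T = 2 (Δν = 0, constant).
At X = 0.213: n_G = 0.787, n_E = 0.787, n_D = 0.426, n_T = 2.
p_i = (n_i/n_T)·P. Kp = p_D^2 / (p_G p_E) = 0.293.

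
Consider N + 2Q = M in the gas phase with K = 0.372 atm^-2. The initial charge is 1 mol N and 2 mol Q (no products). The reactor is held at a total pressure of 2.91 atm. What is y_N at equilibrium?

Basis: 1 mol N initially; let X = conversion of N. Extent ξ = X.
Mole table: n_N = 1 − X; n_Q = 2 − 2X; n_M = X.
n_T = Σnᵢ = 3 − 2X.
With p_i = (n_i/n_T)P, K = p_M / (p_N p_Q^2).
Equating to 0.372 atm^-2 and solving on 0 < X < 1: X = 0.459.
Then n_N = 0.541, n_T = 2.08, so y_N = 0.260.

y_N = 0.260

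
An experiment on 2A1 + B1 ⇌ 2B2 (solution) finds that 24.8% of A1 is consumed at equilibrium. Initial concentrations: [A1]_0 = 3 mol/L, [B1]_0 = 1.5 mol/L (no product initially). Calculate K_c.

K_c = 0.0964 L/mol

Let X = conversion of A1.
Concentrations: [A1] = 3 − 3X; [B1] = 1.5 − 1.5X; [B2] = 3X.
At X = 0.248: [A1] = 2.26, [B1] = 1.13, [B2] = 0.744.
K_c = [B2]^2 / ([A1]^2 [B1]) = 0.0964 L/mol.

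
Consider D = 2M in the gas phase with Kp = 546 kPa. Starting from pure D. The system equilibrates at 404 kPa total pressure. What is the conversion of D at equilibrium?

X = 0.503

Basis: 1 mol D initially; let X = conversion of D. Extent ξ = X.
Mole table: n_D = 1 − X; n_M = 2X.
Total moles n_T = 1 + X.
Mole fractions y_i = n_i/n_T; Kp = p_M^2 / (p_D) with p_i = y_i·P.
Setting this equal to 546 kPa and taking the physical root (0 < X < 1) gives X = 0.503.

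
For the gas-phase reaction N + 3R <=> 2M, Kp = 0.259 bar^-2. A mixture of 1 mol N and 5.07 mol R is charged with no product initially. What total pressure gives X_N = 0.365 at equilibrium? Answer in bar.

Take 1 mol N as basis and let X be its fractional conversion, so ξ = X.
Species balance: n_N = 1 − X; n_R = 5.07 − 3X; n_M = 2X.
Total moles n_T = 6.07 − 2X.
Kp = p_M^2 / (p_N p_R^3) with p_i = (n_i/n_T)·P.
At X = 0.365: the mole-fraction product g(X) = Π y_i^ν_i = 0.381. Since Kp = g(X)·P^{-2}, P = (g/Kp)^(1/2) = (0.381/0.259)^(1/2) = 1.21 bar.

P = 1.21 bar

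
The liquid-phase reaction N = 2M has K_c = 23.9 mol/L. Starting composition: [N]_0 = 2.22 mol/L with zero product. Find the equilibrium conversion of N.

Let X = conversion of N; extent ξ = 2.22·X mol/L.
Concentrations: [N] = 2.22 − 2.22X; [M] = 4.44X.
K_c = [M]^2 / ([N]).
Equating to 23.9 mol/L: the physical root is X = 0.776.

X = 0.776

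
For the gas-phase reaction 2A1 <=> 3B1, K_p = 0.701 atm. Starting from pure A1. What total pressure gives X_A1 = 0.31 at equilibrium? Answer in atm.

P = 3.83 atm

Let X = conversion of A1 (basis 1 mol A1); extent of reaction ξ = 0.5X.
Species balance: n_A1 = 1 − X; n_B1 = 1.5X.
Summing: n_T = 1 + 0.5X.
K_p = p_B1^3 / (p_A1^2) with p_i = (n_i/n_T)·P.
At X = 0.31: the mole-fraction product g(X) = Π y_i^ν_i = 0.1828. Since K_p = g(X)·P^{1}, P = (K_p/g)^(1/1) = (0.701/0.1828)^(1/1) = 3.83 atm.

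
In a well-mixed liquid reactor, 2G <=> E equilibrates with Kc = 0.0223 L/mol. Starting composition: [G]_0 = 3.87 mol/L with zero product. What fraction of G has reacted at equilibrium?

X = 0.130

Let X = conversion of G; extent ξ = 3.87X/2 mol/L.
Concentrations: [G] = 3.87 − 3.87X; [E] = 1.94X.
Kc = [E] / ([G]^2).
Solving Kc = 0.0223 for X ∈ (0,1): X = 0.130.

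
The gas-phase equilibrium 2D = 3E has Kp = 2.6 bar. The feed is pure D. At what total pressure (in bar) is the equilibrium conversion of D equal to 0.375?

P = 6.78 bar

Let X = conversion of D (basis 1 mol D); extent of reaction ξ = 0.5X.
At extent ξ: n_D = 1 − X; n_E = 1.5X.
Total moles n_T = 1 + 0.5X.
Kp = p_E^3 / (p_D^2) with p_i = (n_i/n_T)·P.
At X = 0.375: the mole-fraction product g(X) = Π y_i^ν_i = 0.3837. Since Kp = g(X)·P^{1}, P = (Kp/g)^(1/1) = (2.6/0.3837)^(1/1) = 6.78 bar.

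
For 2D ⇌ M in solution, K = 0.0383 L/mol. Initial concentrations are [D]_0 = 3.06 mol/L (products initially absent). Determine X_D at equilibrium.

X = 0.164

Let X = conversion of D; extent ξ = 3.06X/2 mol/L.
Concentrations: [D] = 3.06 − 3.06X; [M] = 1.53X.
K = [M] / ([D]^2).
This equals 0.0383 at X = 0.164 (the root in 0 < X < 1).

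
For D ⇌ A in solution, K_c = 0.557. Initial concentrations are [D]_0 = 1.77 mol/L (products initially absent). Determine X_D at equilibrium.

X = 0.358

Let X = conversion of D; extent ξ = 1.77·X mol/L.
Concentrations: [D] = 1.77 − 1.77X; [A] = 1.77X.
K_c = [A] / ([D]).
This equals 0.557 at X = 0.358 (the root in 0 < X < 1).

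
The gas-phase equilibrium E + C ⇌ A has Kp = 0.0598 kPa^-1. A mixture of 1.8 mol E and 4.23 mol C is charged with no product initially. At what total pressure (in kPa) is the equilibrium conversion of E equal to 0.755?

Take 1.8 mol E as basis and let X be its fractional conversion, so ξ = 1.8X.
Mole table: n_E = 1.8 − 1.8X; n_C = 4.23 − 1.8X; n_A = 1.8X.
n_T = Σnᵢ = 6.03 − 1.8X.
Kp = p_A / (p_E p_C) with p_i = (n_i/n_T)·P.
At X = 0.755: the mole-fraction product g(X) = Π y_i^ν_i = 5.014. Since Kp = g(X)·P^{-1}, P = (g/Kp)^(1/1) = (5.014/0.0598)^(1/1) = 83.8 kPa.

P = 83.8 kPa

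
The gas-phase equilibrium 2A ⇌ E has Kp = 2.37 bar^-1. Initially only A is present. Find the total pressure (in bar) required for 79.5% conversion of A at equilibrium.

P = 2.4 bar

Take 1 mol A as basis and let X be its fractional conversion, so ξ = 0.5X.
Moles: n_A = 1 − X; n_E = 0.5X.
Summing: n_T = 1 − 0.5X.
Kp = p_E / (p_A^2) with p_i = (n_i/n_T)·P.
At X = 0.795: the mole-fraction product g(X) = Π y_i^ν_i = 5.699. Since Kp = g(X)·P^{-1}, P = (g/Kp)^(1/1) = (5.699/2.37)^(1/1) = 2.4 bar.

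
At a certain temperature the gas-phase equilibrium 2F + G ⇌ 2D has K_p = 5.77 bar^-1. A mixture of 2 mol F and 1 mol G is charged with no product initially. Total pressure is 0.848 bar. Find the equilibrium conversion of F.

Basis: 2 mol F initially; let X = conversion of F. Extent ξ = X.
Moles: n_F = 2 − 2X; n_G = 1 − X; n_D = 2X.
Total moles n_T = 3 − X.
With p_i = (n_i/n_T)P, K_p = p_D^2 / (p_F^2 p_G).
This yields a degree-3 equation in X; solving on (0,1), X = 0.498.

X = 0.498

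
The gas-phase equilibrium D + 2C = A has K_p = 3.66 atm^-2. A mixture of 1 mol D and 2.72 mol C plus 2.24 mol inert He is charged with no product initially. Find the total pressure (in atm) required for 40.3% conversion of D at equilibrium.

P = 1.16 atm

Basis: 1 mol D initially; let X = conversion of D. Extent ξ = X.
Moles: n_D = 1 − X; n_C = 2.72 − 2X; n_A = X; n_I = 2.24 (inert).
n_T = Σnᵢ = 5.96 − 2X.
K_p = p_A / (p_D p_C^2) with p_i = (n_i/n_T)·P.
At X = 0.403: the mole-fraction product g(X) = Π y_i^ν_i = 4.895. Since K_p = g(X)·P^{-2}, P = (g/K_p)^(1/2) = (4.895/3.66)^(1/2) = 1.16 atm.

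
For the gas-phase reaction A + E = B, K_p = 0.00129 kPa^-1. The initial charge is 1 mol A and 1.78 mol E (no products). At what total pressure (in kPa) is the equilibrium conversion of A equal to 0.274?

P = 487 kPa

Take 1 mol A as basis and let X be its fractional conversion, so ξ = X.
Mole table: n_A = 1 − X; n_E = 1.78 − X; n_B = X.
Summing: n_T = 2.78 − X.
K_p = p_B / (p_A p_E) with p_i = (n_i/n_T)·P.
At X = 0.274: the mole-fraction product g(X) = Π y_i^ν_i = 0.628. Since K_p = g(X)·P^{-1}, P = (g/K_p)^(1/1) = (0.628/0.00129)^(1/1) = 487 kPa.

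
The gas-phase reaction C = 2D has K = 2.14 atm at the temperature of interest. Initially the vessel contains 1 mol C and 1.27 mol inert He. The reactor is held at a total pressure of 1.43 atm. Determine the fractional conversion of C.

Let X = conversion of C (basis 1 mol C); extent of reaction ξ = X.
Species balance: n_C = 1 − X; n_D = 2X; n_I = 1.27 (inert).
n_T = Σnᵢ = 2.27 + X.
y_i = n_i/n_T, p_i = y_i·P. K = p_D^2 / (p_C).
Substituting and setting equal to 2.14 atm gives a polynomial in X; the root in (0,1) is X = 0.632.

X = 0.632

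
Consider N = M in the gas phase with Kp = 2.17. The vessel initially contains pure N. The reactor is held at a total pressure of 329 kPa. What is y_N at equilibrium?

y_N = 0.315

Basis: 1 mol N initially; let X = conversion of N. Extent ξ = X.
Species balance: n_N = 1 − X; n_M = X.
n_T stays at 1 (no change in mole number).
Mole fractions y_i = n_i/n_T; Kp = p_M / (p_N) with p_i = y_i·P.
This yields a degree-1 equation in X; solving on (0,1), X = 0.685.
Then n_N = 0.315, n_T = 1, so y_N = 0.315.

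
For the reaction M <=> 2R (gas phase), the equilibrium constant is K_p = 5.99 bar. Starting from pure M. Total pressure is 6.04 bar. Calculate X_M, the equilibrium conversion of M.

Take 1 mol M as basis and let X be its fractional conversion, so ξ = X.
Moles: n_M = 1 − X; n_R = 2X.
Total moles n_T = 1 + X.
y_i = n_i/n_T, p_i = y_i·P. K_p = p_R^2 / (p_M).
This yields a degree-2 equation in X; solving on (0,1), X = 0.446.

X = 0.446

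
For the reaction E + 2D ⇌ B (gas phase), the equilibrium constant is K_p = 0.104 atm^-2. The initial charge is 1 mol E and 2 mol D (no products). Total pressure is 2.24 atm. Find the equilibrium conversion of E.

X = 0.169

Let X = conversion of E (basis 1 mol E); extent of reaction ξ = X.
Species balance: n_E = 1 − X; n_D = 2 − 2X; n_B = X.
Total moles n_T = 3 − 2X.
With p_i = (n_i/n_T)P, K_p = p_B / (p_E p_D^2).
This yields a degree-3 equation in X; solving on (0,1), X = 0.169.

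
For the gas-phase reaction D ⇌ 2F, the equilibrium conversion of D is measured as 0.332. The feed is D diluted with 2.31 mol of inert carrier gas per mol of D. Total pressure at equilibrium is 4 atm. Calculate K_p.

K_p = 0.725 atm

Basis: 1 mol D initially; let X = conversion of D. Extent ξ = X.
Moles: n_D = 1 − X; n_F = 2X; n_I = 2.31 (inert).
n_T = Σnᵢ = 3.31 + X.
At X = 0.332: n_D = 0.668, n_F = 0.664, n_T = 3.64.
p_i = (n_i/n_T)·P. K_p = p_F^2 / (p_D) = 0.725 atm.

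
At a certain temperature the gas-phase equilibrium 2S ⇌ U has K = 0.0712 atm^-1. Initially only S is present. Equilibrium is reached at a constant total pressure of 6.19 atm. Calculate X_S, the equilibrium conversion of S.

X = 0.398

Let X = conversion of S (basis 1 mol S); extent of reaction ξ = 0.5X.
At extent ξ: n_S = 1 − X; n_U = 0.5X.
Total moles n_T = 1 − 0.5X.
Mole fractions y_i = n_i/n_T; K = p_U / (p_S^2) with p_i = y_i·P.
Equating to 0.0712 atm^-1 and solving on 0 < X < 1: X = 0.398.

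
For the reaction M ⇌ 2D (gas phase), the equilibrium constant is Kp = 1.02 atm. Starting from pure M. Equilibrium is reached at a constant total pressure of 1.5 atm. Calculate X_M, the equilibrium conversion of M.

X = 0.381

Basis: 1 mol M initially; let X = conversion of M. Extent ξ = X.
Mole table: n_M = 1 − X; n_D = 2X.
n_T = Σnᵢ = 1 + X.
With p_i = (n_i/n_T)P, Kp = p_D^2 / (p_M).
This yields a degree-2 equation in X; solving on (0,1), X = 0.381.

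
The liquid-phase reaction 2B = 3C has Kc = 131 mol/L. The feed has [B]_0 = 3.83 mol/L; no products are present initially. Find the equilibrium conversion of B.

Let X = conversion of B; extent ξ = 3.83X/2 mol/L.
Concentrations: [B] = 3.83 − 3.83X; [C] = 5.75X.
Kc = [C]^3 / ([B]^2).
Equating to 131 mol/L: the physical root is X = 0.783.

X = 0.783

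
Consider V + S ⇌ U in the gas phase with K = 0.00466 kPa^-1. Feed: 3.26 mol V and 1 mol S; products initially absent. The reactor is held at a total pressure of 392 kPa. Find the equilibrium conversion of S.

X = 0.571

Take 1 mol S as basis and let X be its fractional conversion, so ξ = X.
At extent ξ: n_V = 3.26 − X; n_S = 1 − X; n_U = X.
Total moles n_T = 4.26 − X.
y_i = n_i/n_T, p_i = y_i·P. K = p_U / (p_V p_S).
Equating to 0.00466 kPa^-1 and solving on 0 < X < 1: X = 0.571.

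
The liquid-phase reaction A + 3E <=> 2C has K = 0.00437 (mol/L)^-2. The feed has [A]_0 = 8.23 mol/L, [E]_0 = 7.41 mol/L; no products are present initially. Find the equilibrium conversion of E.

X = 0.367

Let X = conversion of E; extent ξ = 7.41X/3 mol/L.
Concentrations: [A] = 8.23 − 2.47X; [E] = 7.41 − 7.41X; [C] = 4.94X.
K = [C]^2 / ([A] [E]^3).
Setting equal to 0.00437 and solving for X on (0,1) gives X = 0.367.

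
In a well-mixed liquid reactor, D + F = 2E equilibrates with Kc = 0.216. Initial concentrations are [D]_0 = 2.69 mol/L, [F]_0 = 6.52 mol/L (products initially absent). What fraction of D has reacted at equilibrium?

X = 0.287

Let X = conversion of D; extent ξ = 2.69·X mol/L.
Concentrations: [D] = 2.69 − 2.69X; [F] = 6.52 − 2.69X; [E] = 5.38X.
Kc = [E]^2 / ([D] [F]).
Equating to 0.216: the physical root is X = 0.287.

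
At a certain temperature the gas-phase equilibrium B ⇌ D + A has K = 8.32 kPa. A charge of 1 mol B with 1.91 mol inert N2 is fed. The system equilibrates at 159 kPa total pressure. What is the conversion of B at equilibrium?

X = 0.336

Take 1 mol B as basis and let X be its fractional conversion, so ξ = X.
Moles: n_B = 1 − X; n_D = X; n_A = X; n_I = 1.91 (inert).
Total moles n_T = 2.91 + X.
With p_i = (n_i/n_T)P, K = p_D p_A / (p_B).
Equating to 8.32 kPa and solving on 0 < X < 1: X = 0.336.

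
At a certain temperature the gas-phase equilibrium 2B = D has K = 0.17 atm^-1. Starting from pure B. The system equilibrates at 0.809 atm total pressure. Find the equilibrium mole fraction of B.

Basis: 1 mol B initially; let X = conversion of B. Extent ξ = 0.5X.
Moles: n_B = 1 − X; n_D = 0.5X.
Summing: n_T = 1 − 0.5X.
With p_i = (n_i/n_T)P, K = p_D / (p_B^2).
Setting this equal to 0.17 atm^-1 and taking the physical root (0 < X < 1) gives X = 0.197.
Then n_B = 0.803, n_T = 0.902, so y_B = 0.891.

y_B = 0.891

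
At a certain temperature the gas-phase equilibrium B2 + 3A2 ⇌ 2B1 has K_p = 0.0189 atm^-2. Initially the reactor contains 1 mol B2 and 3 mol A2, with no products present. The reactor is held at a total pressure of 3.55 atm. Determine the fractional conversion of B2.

Take 1 mol B2 as basis and let X be its fractional conversion, so ξ = X.
At extent ξ: n_B2 = 1 − X; n_A2 = 3 − 3X; n_B1 = 2X.
Summing: n_T = 4 − 2X.
y_i = n_i/n_T, p_i = y_i·P. K_p = p_B1^2 / (p_B2 p_A2^3).
Substituting and setting equal to 0.0189 atm^-2 gives a polynomial in X; the root in (0,1) is X = 0.218.

X = 0.218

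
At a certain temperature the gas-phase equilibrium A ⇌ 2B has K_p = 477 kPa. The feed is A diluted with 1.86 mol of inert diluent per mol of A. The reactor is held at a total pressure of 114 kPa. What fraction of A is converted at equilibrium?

X = 0.824

Basis: 1 mol A initially; let X = conversion of A. Extent ξ = X.
At extent ξ: n_A = 1 − X; n_B = 2X; n_I = 1.86 (inert).
Total moles n_T = 2.86 + X.
y_i = n_i/n_T, p_i = y_i·P. K_p = p_B^2 / (p_A).
Substituting and setting equal to 477 kPa gives a polynomial in X; the root in (0,1) is X = 0.824.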